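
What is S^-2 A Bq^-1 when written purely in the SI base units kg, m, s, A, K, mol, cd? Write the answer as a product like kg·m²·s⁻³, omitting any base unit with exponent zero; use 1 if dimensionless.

S = kg⁻¹·m⁻²·s³·A².
So S⁻² = kg²·m⁴·s⁻⁶·A⁻⁴.
Bq = s⁻¹.
So Bq⁻¹ = s.
Combining: S⁻²·A·Bq⁻¹ = (kg²·m⁴·s⁻⁶·A⁻⁴) · A · s = kg²·m⁴·s⁻⁵·A⁻³.

kg²·m⁴·s⁻⁵·A⁻³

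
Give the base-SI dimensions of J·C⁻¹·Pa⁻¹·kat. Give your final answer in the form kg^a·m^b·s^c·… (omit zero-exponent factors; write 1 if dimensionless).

m³·s⁻²·A⁻¹·mol

J = N·m (work = force × distance),
    = kg·m²·s⁻².
C = A·s = s·A (charge = current × time).
So C⁻¹ = s⁻¹·A⁻¹.
Pa = N/m² (pressure = force per area),
    = kg·m⁻¹·s⁻².
So Pa⁻¹ = kg⁻¹·m·s².
kat = mol/s = s⁻¹·mol (catalytic activity).
Combining: J·C⁻¹·Pa⁻¹·kat = (kg·m²·s⁻²) · (s⁻¹·A⁻¹) · (kg⁻¹·m·s²) · (s⁻¹·mol) = m³·s⁻²·A⁻¹·mol.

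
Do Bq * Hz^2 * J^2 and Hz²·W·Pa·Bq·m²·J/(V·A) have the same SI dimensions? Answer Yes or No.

No

Left side:
  Bq = 1/s = s⁻¹ (activity is decays per second).
  Hz = 1/s = s⁻¹ (frequency is cycles per second).
  So Hz² = s⁻².
  J = N·m (work = force × distance),
      = kg·m²·s⁻².
  So J² = kg²·m⁴·s⁻⁴.
  Combining: Bq·Hz²·J² = s⁻¹ · s⁻² · (kg²·m⁴·s⁻⁴) = kg²·m⁴·s⁻⁷.
Right side:
  Hz = 1/s = s⁻¹ (frequency is cycles per second).
  So Hz² = s⁻².
  W = J/s (power = energy per time),
      = kg·m²·s⁻³.
  Pa = N/m² (pressure = force per area),
      = kg·m⁻¹·s⁻².
  Bq = 1/s = s⁻¹ (activity is decays per second).
  V = W/A (potential = power per current),
      = kg·m²·s⁻³·A⁻¹.
  So V⁻¹ = kg⁻¹·m⁻²·s³·A.
  J = N·m (work = force × distance),
      = kg·m²·s⁻².
  Combining: Hz²·W·Pa·Bq·V⁻¹·m²·A⁻¹·J = s⁻² · (kg·m²·s⁻³) · (kg·m⁻¹·s⁻²) · s⁻¹ · (kg⁻¹·m⁻²·s³·A) · m² · A⁻¹ · (kg·m²·s⁻²) = kg²·m³·s⁻⁷.
Left is kg²·m⁴·s⁻⁷; right is kg²·m³·s⁻⁷ — different.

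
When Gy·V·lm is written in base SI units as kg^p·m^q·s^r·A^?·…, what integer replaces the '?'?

Gy = J/kg (absorbed dose = energy per mass),
    = m²·s⁻².
V = W/A (potential = power per current),
    = kg·m²·s⁻³·A⁻¹.
lm = cd·sr = cd (luminous flux; sr is dimensionless).
Combining: Gy·V·lm = (m²·s⁻²) · (kg·m²·s⁻³·A⁻¹) · cd = kg·m⁴·s⁻⁵·A⁻¹·cd.
The exponent of A is -1.

-1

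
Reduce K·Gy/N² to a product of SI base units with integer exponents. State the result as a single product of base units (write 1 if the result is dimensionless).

kg⁻²·s²·K

N = kg·m/s² = kg·m·s⁻² (force = mass × acceleration).
So N⁻² = kg⁻²·m⁻²·s⁴.
Gy = J/kg (absorbed dose = energy per mass),
    = m²·s⁻².
Combining: N⁻²·K·Gy = (kg⁻²·m⁻²·s⁴) · K · (m²·s⁻²) = kg⁻²·s²·K.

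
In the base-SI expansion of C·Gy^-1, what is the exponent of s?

3

C = s·A.
Gy = m²·s⁻².
So Gy⁻¹ = m⁻²·s².
Combining: C·Gy⁻¹ = (s·A) · (m⁻²·s²) = m⁻²·s³·A.
The exponent of s is 3.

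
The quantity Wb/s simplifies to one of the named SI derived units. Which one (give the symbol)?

Wb = kg·m²·s⁻²·A⁻¹.
Combining: s⁻¹·Wb = s⁻¹ · (kg·m²·s⁻²·A⁻¹) = kg·m²·s⁻³·A⁻¹.
kg·m²·s⁻³·A⁻¹ is the base-SI form of the volt.

V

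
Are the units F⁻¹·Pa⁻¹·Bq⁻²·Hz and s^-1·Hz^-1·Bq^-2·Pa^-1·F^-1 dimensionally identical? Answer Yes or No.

No

Left side:
  F = C/V (capacitance = charge per voltage),
      = A·s/(kg·m²·s⁻³·A⁻¹) (substituting C and V),
      = kg⁻¹·m⁻²·s⁴·A².
  So F⁻¹ = kg·m²·s⁻⁴·A⁻².
  Pa = N/m² (pressure = force per area),
      = kg·m⁻¹·s⁻².
  So Pa⁻¹ = kg⁻¹·m·s².
  Bq = 1/s = s⁻¹ (activity is decays per second).
  So Bq⁻² = s².
  Hz = 1/s = s⁻¹ (frequency is cycles per second).
  Combining: F⁻¹·Pa⁻¹·Bq⁻²·Hz = (kg·m²·s⁻⁴·A⁻²) · (kg⁻¹·m·s²) · s² · s⁻¹ = m³·s⁻¹·A⁻².
Right side:
  Hz = s⁻¹.
  So Hz⁻¹ = s.
  Bq = s⁻¹.
  So Bq⁻² = s².
  Pa = kg·m⁻¹·s⁻².
  So Pa⁻¹ = kg⁻¹·m·s².
  F = kg⁻¹·m⁻²·s⁴·A².
  So F⁻¹ = kg·m²·s⁻⁴·A⁻².
  Combining: s⁻¹·Hz⁻¹·Bq⁻²·Pa⁻¹·F⁻¹ = s⁻¹ · s · s² · (kg⁻¹·m·s²) · (kg·m²·s⁻⁴·A⁻²) = m³·A⁻².
Left is m³·s⁻¹·A⁻²; right is m³·A⁻² — different.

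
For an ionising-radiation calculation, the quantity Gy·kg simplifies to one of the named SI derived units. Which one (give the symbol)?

Gy = J/kg (absorbed dose = energy per mass),
    = m²·s⁻².
Combining: Gy·kg = (m²·s⁻²) · kg = kg·m²·s⁻².
kg·m²·s⁻² is the base-SI form of the joule.

J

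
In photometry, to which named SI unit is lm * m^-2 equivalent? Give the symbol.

lm = cd·sr = cd (luminous flux; sr is dimensionless).
Combining: lm·m⁻² = cd · m⁻² = m⁻²·cd.
m⁻²·cd is the base-SI form of the lux.

lx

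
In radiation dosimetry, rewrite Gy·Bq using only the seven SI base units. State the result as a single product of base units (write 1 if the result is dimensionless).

Gy = J/kg (absorbed dose = energy per mass),
    = m²·s⁻².
Bq = 1/s = s⁻¹ (activity is decays per second).
Combining: Gy·Bq = (m²·s⁻²) · s⁻¹ = m²·s⁻³.

m²·s⁻³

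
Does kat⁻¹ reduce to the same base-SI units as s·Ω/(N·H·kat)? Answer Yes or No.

Left side:
  kat = s⁻¹·mol.
  So kat⁻¹ = s·mol⁻¹.
Right side:
  N = kg·m·s⁻².
  So N⁻¹ = kg⁻¹·m⁻¹·s².
  H = kg·m²·s⁻²·A⁻².
  So H⁻¹ = kg⁻¹·m⁻²·s²·A².
  Ω = kg·m²·s⁻³·A⁻².
  kat = s⁻¹·mol.
  So kat⁻¹ = s·mol⁻¹.
  Combining: N⁻¹·H⁻¹·s·Ω·kat⁻¹ = (kg⁻¹·m⁻¹·s²) · (kg⁻¹·m⁻²·s²·A²) · s · (kg·m²·s⁻³·A⁻²) · (s·mol⁻¹) = kg⁻¹·m⁻¹·s³·mol⁻¹.
Left is s·mol⁻¹; right is kg⁻¹·m⁻¹·s³·mol⁻¹ — different.

No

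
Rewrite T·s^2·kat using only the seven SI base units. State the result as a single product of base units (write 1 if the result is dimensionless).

kg·s⁻¹·A⁻¹·mol

T = Wb/m² (flux density = flux per area),
    = kg·s⁻²·A⁻¹.
kat = mol/s = s⁻¹·mol (catalytic activity).
Combining: T·s²·kat = (kg·s⁻²·A⁻¹) · s² · (s⁻¹·mol) = kg·s⁻¹·A⁻¹·mol.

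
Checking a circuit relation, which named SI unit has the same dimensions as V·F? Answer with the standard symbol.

C

V = kg·m²·s⁻³·A⁻¹.
F = kg⁻¹·m⁻²·s⁴·A².
Combining: V·F = (kg·m²·s⁻³·A⁻¹) · (kg⁻¹·m⁻²·s⁴·A²) = s·A.
s·A is the base-SI form of the coulomb.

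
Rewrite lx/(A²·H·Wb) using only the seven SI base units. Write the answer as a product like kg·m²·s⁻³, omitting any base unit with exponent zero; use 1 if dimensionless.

kg⁻²·m⁻⁶·s⁴·A·cd

H = Wb/A (inductance = flux per current),
    = kg·m²·s⁻²·A⁻².
So H⁻¹ = kg⁻¹·m⁻²·s²·A².
lx = lm/m² (illuminance = luminous flux per area),
    = m⁻²·cd.
Wb = V·s (flux: a volt is a weber per second),
    = kg·m²·s⁻²·A⁻¹.
So Wb⁻¹ = kg⁻¹·m⁻²·s²·A.
Combining: A⁻²·H⁻¹·lx·Wb⁻¹ = A⁻² · (kg⁻¹·m⁻²·s²·A²) · (m⁻²·cd) · (kg⁻¹·m⁻²·s²·A) = kg⁻²·m⁻⁶·s⁴·A·cd.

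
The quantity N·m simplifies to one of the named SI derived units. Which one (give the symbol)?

J

N = kg·m·s⁻².
Combining: N·m = (kg·m·s⁻²) · m = kg·m²·s⁻².
kg·m²·s⁻² is the base-SI form of the joule.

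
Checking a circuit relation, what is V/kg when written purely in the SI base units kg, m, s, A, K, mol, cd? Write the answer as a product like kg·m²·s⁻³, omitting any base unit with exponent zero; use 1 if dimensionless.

m²·s⁻³·A⁻¹

V = W/A (potential = power per current),
    = kg·m²·s⁻³·A⁻¹.
Combining: V·kg⁻¹ = (kg·m²·s⁻³·A⁻¹) · kg⁻¹ = m²·s⁻³·A⁻¹.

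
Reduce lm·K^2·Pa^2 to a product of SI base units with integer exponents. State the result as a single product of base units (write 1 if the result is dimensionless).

kg²·m⁻²·s⁻⁴·K²·cd

lm = cd·sr = cd (luminous flux; sr is dimensionless).
Pa = N/m² (pressure = force per area),
    = kg·m⁻¹·s⁻².
So Pa² = kg²·m⁻²·s⁻⁴.
Combining: lm·K²·Pa² = cd · K² · (kg²·m⁻²·s⁻⁴) = kg²·m⁻²·s⁻⁴·K²·cd.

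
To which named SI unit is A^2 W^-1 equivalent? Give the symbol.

S

W = kg·m²·s⁻³.
So W⁻¹ = kg⁻¹·m⁻²·s³.
Combining: A²·W⁻¹ = A² · (kg⁻¹·m⁻²·s³) = kg⁻¹·m⁻²·s³·A².
kg⁻¹·m⁻²·s³·A² is the base-SI form of the siemens.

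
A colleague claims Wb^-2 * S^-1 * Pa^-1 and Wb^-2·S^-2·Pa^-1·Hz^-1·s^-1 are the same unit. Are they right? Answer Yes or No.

No

Left side:
  Wb = V·s (flux: a volt is a weber per second),
      = kg·m²·s⁻²·A⁻¹.
  So Wb⁻² = kg⁻²·m⁻⁴·s⁴·A².
  S = 1/Ω (conductance is reciprocal resistance),
      = kg⁻¹·m⁻²·s³·A².
  So S⁻¹ = kg·m²·s⁻³·A⁻².
  Pa = N/m² (pressure = force per area),
      = kg·m⁻¹·s⁻².
  So Pa⁻¹ = kg⁻¹·m·s².
  Combining: Wb⁻²·S⁻¹·Pa⁻¹ = (kg⁻²·m⁻⁴·s⁴·A²) · (kg·m²·s⁻³·A⁻²) · (kg⁻¹·m·s²) = kg⁻²·m⁻¹·s³.
Right side:
  Wb = V·s (flux: a volt is a weber per second),
      = kg·m²·s⁻²·A⁻¹.
  So Wb⁻² = kg⁻²·m⁻⁴·s⁴·A².
  S = 1/Ω (conductance is reciprocal resistance),
      = kg⁻¹·m⁻²·s³·A².
  So S⁻² = kg²·m⁴·s⁻⁶·A⁻⁴.
  Pa = N/m² (pressure = force per area),
      = kg·m⁻¹·s⁻².
  So Pa⁻¹ = kg⁻¹·m·s².
  Hz = 1/s = s⁻¹ (frequency is cycles per second).
  So Hz⁻¹ = s.
  Combining: Wb⁻²·S⁻²·Pa⁻¹·Hz⁻¹·s⁻¹ = (kg⁻²·m⁻⁴·s⁴·A²) · (kg²·m⁴·s⁻⁶·A⁻⁴) · (kg⁻¹·m·s²) · s · s⁻¹ = kg⁻¹·m·A⁻².
Left is kg⁻²·m⁻¹·s³; right is kg⁻¹·m·A⁻² — different.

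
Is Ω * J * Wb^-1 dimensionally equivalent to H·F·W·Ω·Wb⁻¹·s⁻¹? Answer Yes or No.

Left side:
  Ω = kg·m²·s⁻³·A⁻².
  J = kg·m²·s⁻².
  Wb = kg·m²·s⁻²·A⁻¹.
  So Wb⁻¹ = kg⁻¹·m⁻²·s²·A.
  Combining: Ω·J·Wb⁻¹ = (kg·m²·s⁻³·A⁻²) · (kg·m²·s⁻²) · (kg⁻¹·m⁻²·s²·A) = kg·m²·s⁻³·A⁻¹.
Right side:
  H = Wb/A (inductance = flux per current),
      = kg·m²·s⁻²·A⁻².
  F = C/V (capacitance = charge per voltage),
      = A·s/(kg·m²·s⁻³·A⁻¹) (substituting C and V),
      = kg⁻¹·m⁻²·s⁴·A².
  W = J/s (power = energy per time),
      = kg·m²·s⁻³.
  Ω = V/A (resistance = voltage per current),
      = kg·m²·s⁻³·A⁻².
  Wb = V·s (flux: a volt is a weber per second),
      = kg·m²·s⁻²·A⁻¹.
  So Wb⁻¹ = kg⁻¹·m⁻²·s²·A.
  Combining: H·F·W·Ω·Wb⁻¹·s⁻¹ = (kg·m²·s⁻²·A⁻²) · (kg⁻¹·m⁻²·s⁴·A²) · (kg·m²·s⁻³) · (kg·m²·s⁻³·A⁻²) · (kg⁻¹·m⁻²·s²·A) · s⁻¹ = kg·m²·s⁻³·A⁻¹.
Both reduce to kg·m²·s⁻³·A⁻¹.

Yes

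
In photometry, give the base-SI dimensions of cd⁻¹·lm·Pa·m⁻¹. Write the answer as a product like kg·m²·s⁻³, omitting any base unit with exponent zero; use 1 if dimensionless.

lm = cd·sr = cd (luminous flux; sr is dimensionless).
Pa = N/m² (pressure = force per area),
    = kg·m⁻¹·s⁻².
Combining: cd⁻¹·lm·Pa·m⁻¹ = cd⁻¹ · cd · (kg·m⁻¹·s⁻²) · m⁻¹ = kg·m⁻²·s⁻².

kg·m⁻²·s⁻²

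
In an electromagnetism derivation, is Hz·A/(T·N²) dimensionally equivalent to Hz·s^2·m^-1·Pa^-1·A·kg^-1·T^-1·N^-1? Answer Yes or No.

No

Left side:
  Hz = s⁻¹.
  T = kg·s⁻²·A⁻¹.
  So T⁻¹ = kg⁻¹·s²·A.
  N = kg·m·s⁻².
  So N⁻² = kg⁻²·m⁻²·s⁴.
  Combining: Hz·T⁻¹·N⁻²·A = s⁻¹ · (kg⁻¹·s²·A) · (kg⁻²·m⁻²·s⁴) · A = kg⁻³·m⁻²·s⁵·A².
Right side:
  Hz = s⁻¹.
  Pa = kg·m⁻¹·s⁻².
  So Pa⁻¹ = kg⁻¹·m·s².
  T = kg·s⁻²·A⁻¹.
  So T⁻¹ = kg⁻¹·s²·A.
  N = kg·m·s⁻².
  So N⁻¹ = kg⁻¹·m⁻¹·s².
  Combining: Hz·s²·m⁻¹·Pa⁻¹·A·kg⁻¹·T⁻¹·N⁻¹ = s⁻¹ · s² · m⁻¹ · (kg⁻¹·m·s²) · A · kg⁻¹ · (kg⁻¹·s²·A) · (kg⁻¹·m⁻¹·s²) = kg⁻⁴·m⁻¹·s⁷·A².
Left is kg⁻³·m⁻²·s⁵·A²; right is kg⁻⁴·m⁻¹·s⁷·A² — different.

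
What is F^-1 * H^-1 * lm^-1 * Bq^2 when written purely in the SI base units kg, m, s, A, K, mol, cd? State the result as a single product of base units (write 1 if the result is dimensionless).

F = kg⁻¹·m⁻²·s⁴·A².
So F⁻¹ = kg·m²·s⁻⁴·A⁻².
H = kg·m²·s⁻²·A⁻².
So H⁻¹ = kg⁻¹·m⁻²·s²·A².
lm = cd.
So lm⁻¹ = cd⁻¹.
Bq = s⁻¹.
So Bq² = s⁻².
Combining: F⁻¹·H⁻¹·lm⁻¹·Bq² = (kg·m²·s⁻⁴·A⁻²) · (kg⁻¹·m⁻²·s²·A²) · cd⁻¹ · s⁻² = s⁻⁴·cd⁻¹.

s⁻⁴·cd⁻¹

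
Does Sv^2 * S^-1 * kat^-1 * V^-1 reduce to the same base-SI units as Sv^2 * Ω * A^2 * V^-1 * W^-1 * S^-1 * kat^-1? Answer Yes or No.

Yes

Left side:
  Sv = m²·s⁻².
  So Sv² = m⁴·s⁻⁴.
  S = kg⁻¹·m⁻²·s³·A².
  So S⁻¹ = kg·m²·s⁻³·A⁻².
  kat = s⁻¹·mol.
  So kat⁻¹ = s·mol⁻¹.
  V = kg·m²·s⁻³·A⁻¹.
  So V⁻¹ = kg⁻¹·m⁻²·s³·A.
  Combining: Sv²·S⁻¹·kat⁻¹·V⁻¹ = (m⁴·s⁻⁴) · (kg·m²·s⁻³·A⁻²) · (s·mol⁻¹) · (kg⁻¹·m⁻²·s³·A) = m⁴·s⁻³·A⁻¹·mol⁻¹.
Right side:
  Sv = m²·s⁻².
  So Sv² = m⁴·s⁻⁴.
  Ω = kg·m²·s⁻³·A⁻².
  V = kg·m²·s⁻³·A⁻¹.
  So V⁻¹ = kg⁻¹·m⁻²·s³·A.
  W = kg·m²·s⁻³.
  So W⁻¹ = kg⁻¹·m⁻²·s³.
  S = kg⁻¹·m⁻²·s³·A².
  So S⁻¹ = kg·m²·s⁻³·A⁻².
  kat = s⁻¹·mol.
  So kat⁻¹ = s·mol⁻¹.
  Combining: Sv²·Ω·A²·V⁻¹·W⁻¹·S⁻¹·kat⁻¹ = (m⁴·s⁻⁴) · (kg·m²·s⁻³·A⁻²) · A² · (kg⁻¹·m⁻²·s³·A) · (kg⁻¹·m⁻²·s³) · (kg·m²·s⁻³·A⁻²) · (s·mol⁻¹) = m⁴·s⁻³·A⁻¹·mol⁻¹.
Both reduce to m⁴·s⁻³·A⁻¹·mol⁻¹.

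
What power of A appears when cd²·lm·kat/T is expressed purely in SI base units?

T = kg·s⁻²·A⁻¹.
So T⁻¹ = kg⁻¹·s²·A.
lm = cd.
kat = s⁻¹·mol.
Combining: cd²·T⁻¹·lm·kat = cd² · (kg⁻¹·s²·A) · cd · (s⁻¹·mol) = kg⁻¹·s·A·mol·cd³.
The exponent of A is 1.

1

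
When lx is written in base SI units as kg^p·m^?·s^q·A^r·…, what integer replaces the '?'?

-2

lx = lm/m² (illuminance = luminous flux per area),
    = m⁻²·cd.
The exponent of m is -2.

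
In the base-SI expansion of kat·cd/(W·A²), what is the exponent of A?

-2

W = kg·m²·s⁻³.
So W⁻¹ = kg⁻¹·m⁻²·s³.
kat = s⁻¹·mol.
Combining: W⁻¹·kat·cd·A⁻² = (kg⁻¹·m⁻²·s³) · (s⁻¹·mol) · cd · A⁻² = kg⁻¹·m⁻²·s²·A⁻²·mol·cd.
The exponent of A is -2.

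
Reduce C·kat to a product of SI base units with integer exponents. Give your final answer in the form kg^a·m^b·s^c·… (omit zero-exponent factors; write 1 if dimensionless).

C = A·s = s·A (charge = current × time).
kat = mol/s = s⁻¹·mol (catalytic activity).
Combining: C·kat = (s·A) · (s⁻¹·mol) = A·mol.

A·mol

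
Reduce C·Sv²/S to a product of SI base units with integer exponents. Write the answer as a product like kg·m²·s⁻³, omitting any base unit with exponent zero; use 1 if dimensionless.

S = 1/Ω (conductance is reciprocal resistance),
    = kg⁻¹·m⁻²·s³·A².
So S⁻¹ = kg·m²·s⁻³·A⁻².
C = A·s = s·A (charge = current × time).
Sv = J/kg (equivalent dose = energy per mass),
    = m²·s⁻².
So Sv² = m⁴·s⁻⁴.
Combining: S⁻¹·C·Sv² = (kg·m²·s⁻³·A⁻²) · (s·A) · (m⁴·s⁻⁴) = kg·m⁶·s⁻⁶·A⁻¹.

kg·m⁶·s⁻⁶·A⁻¹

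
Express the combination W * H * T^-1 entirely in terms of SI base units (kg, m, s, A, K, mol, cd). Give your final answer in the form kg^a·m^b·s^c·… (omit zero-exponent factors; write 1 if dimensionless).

kg·m⁴·s⁻³·A⁻¹

W = J/s (power = energy per time),
    = kg·m²·s⁻³.
H = Wb/A (inductance = flux per current),
    = kg·m²·s⁻²·A⁻².
T = Wb/m² (flux density = flux per area),
    = kg·s⁻²·A⁻¹.
So T⁻¹ = kg⁻¹·s²·A.
Combining: W·H·T⁻¹ = (kg·m²·s⁻³) · (kg·m²·s⁻²·A⁻²) · (kg⁻¹·s²·A) = kg·m⁴·s⁻³·A⁻¹.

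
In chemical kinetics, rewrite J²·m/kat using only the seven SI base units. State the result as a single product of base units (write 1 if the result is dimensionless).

J = kg·m²·s⁻².
So J² = kg²·m⁴·s⁻⁴.
kat = s⁻¹·mol.
So kat⁻¹ = s·mol⁻¹.
Combining: J²·m·kat⁻¹ = (kg²·m⁴·s⁻⁴) · m · (s·mol⁻¹) = kg²·m⁵·s⁻³·mol⁻¹.

kg²·m⁵·s⁻³·mol⁻¹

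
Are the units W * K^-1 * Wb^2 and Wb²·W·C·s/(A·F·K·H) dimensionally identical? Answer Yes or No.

Yes

Left side:
  W = J/s (power = energy per time),
      = kg·m²·s⁻³.
  Wb = V·s (flux: a volt is a weber per second),
      = kg·m²·s⁻²·A⁻¹.
  So Wb² = kg²·m⁴·s⁻⁴·A⁻².
  Combining: W·K⁻¹·Wb² = (kg·m²·s⁻³) · K⁻¹ · (kg²·m⁴·s⁻⁴·A⁻²) = kg³·m⁶·s⁻⁷·A⁻²·K⁻¹.
Right side:
  Wb = kg·m²·s⁻²·A⁻¹.
  So Wb² = kg²·m⁴·s⁻⁴·A⁻².
  W = kg·m²·s⁻³.
  F = kg⁻¹·m⁻²·s⁴·A².
  So F⁻¹ = kg·m²·s⁻⁴·A⁻².
  C = s·A.
  H = kg·m²·s⁻²·A⁻².
  So H⁻¹ = kg⁻¹·m⁻²·s²·A².
  Combining: Wb²·A⁻¹·W·F⁻¹·C·K⁻¹·s·H⁻¹ = (kg²·m⁴·s⁻⁴·A⁻²) · A⁻¹ · (kg·m²·s⁻³) · (kg·m²·s⁻⁴·A⁻²) · (s·A) · K⁻¹ · s · (kg⁻¹·m⁻²·s²·A²) = kg³·m⁶·s⁻⁷·A⁻²·K⁻¹.
Both reduce to kg³·m⁶·s⁻⁷·A⁻²·K⁻¹.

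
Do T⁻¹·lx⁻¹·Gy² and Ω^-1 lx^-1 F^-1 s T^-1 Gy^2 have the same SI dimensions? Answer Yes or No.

Left side:
  T = kg·s⁻²·A⁻¹.
  So T⁻¹ = kg⁻¹·s²·A.
  lx = m⁻²·cd.
  So lx⁻¹ = m²·cd⁻¹.
  Gy = m²·s⁻².
  So Gy² = m⁴·s⁻⁴.
  Combining: T⁻¹·lx⁻¹·Gy² = (kg⁻¹·s²·A) · (m²·cd⁻¹) · (m⁴·s⁻⁴) = kg⁻¹·m⁶·s⁻²·A·cd⁻¹.
Right side:
  Ω = kg·m²·s⁻³·A⁻².
  So Ω⁻¹ = kg⁻¹·m⁻²·s³·A².
  lx = m⁻²·cd.
  So lx⁻¹ = m²·cd⁻¹.
  F = kg⁻¹·m⁻²·s⁴·A².
  So F⁻¹ = kg·m²·s⁻⁴·A⁻².
  T = kg·s⁻²·A⁻¹.
  So T⁻¹ = kg⁻¹·s²·A.
  Gy = m²·s⁻².
  So Gy² = m⁴·s⁻⁴.
  Combining: Ω⁻¹·lx⁻¹·F⁻¹·s·T⁻¹·Gy² = (kg⁻¹·m⁻²·s³·A²) · (m²·cd⁻¹) · (kg·m²·s⁻⁴·A⁻²) · s · (kg⁻¹·s²·A) · (m⁴·s⁻⁴) = kg⁻¹·m⁶·s⁻²·A·cd⁻¹.
Both reduce to kg⁻¹·m⁶·s⁻²·A·cd⁻¹.

Yes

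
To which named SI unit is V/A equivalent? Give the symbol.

Ω

V = W/A (potential = power per current),
    = kg·m²·s⁻³·A⁻¹.
Combining: V·A⁻¹ = (kg·m²·s⁻³·A⁻¹) · A⁻¹ = kg·m²·s⁻³·A⁻².
kg·m²·s⁻³·A⁻² is the base-SI form of the ohm.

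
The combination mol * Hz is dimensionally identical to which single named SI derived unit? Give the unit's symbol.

Hz = 1/s = s⁻¹ (frequency is cycles per second).
Combining: mol·Hz = mol · s⁻¹ = s⁻¹·mol.
s⁻¹·mol is the base-SI form of the katal.

kat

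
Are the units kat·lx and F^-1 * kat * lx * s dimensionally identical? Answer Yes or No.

Left side:
  kat = s⁻¹·mol.
  lx = m⁻²·cd.
  Combining: kat·lx = (s⁻¹·mol) · (m⁻²·cd) = m⁻²·s⁻¹·mol·cd.
Right side:
  F = C/V (capacitance = charge per voltage),
      = A·s/(kg·m²·s⁻³·A⁻¹) (substituting C and V),
      = kg⁻¹·m⁻²·s⁴·A².
  So F⁻¹ = kg·m²·s⁻⁴·A⁻².
  kat = mol/s = s⁻¹·mol (catalytic activity).
  lx = lm/m² (illuminance = luminous flux per area),
      = m⁻²·cd.
  Combining: F⁻¹·kat·lx·s = (kg·m²·s⁻⁴·A⁻²) · (s⁻¹·mol) · (m⁻²·cd) · s = kg·s⁻⁴·A⁻²·mol·cd.
Left is m⁻²·s⁻¹·mol·cd; right is kg·s⁻⁴·A⁻²·mol·cd — different.

No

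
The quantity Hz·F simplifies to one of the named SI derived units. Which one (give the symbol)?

Hz = 1/s = s⁻¹ (frequency is cycles per second).
F = C/V (capacitance = charge per voltage),
    = A·s/(kg·m²·s⁻³·A⁻¹) (substituting C and V),
    = kg⁻¹·m⁻²·s⁴·A².
Combining: Hz·F = s⁻¹ · (kg⁻¹·m⁻²·s⁴·A²) = kg⁻¹·m⁻²·s³·A².
kg⁻¹·m⁻²·s³·A² is the base-SI form of the siemens.

S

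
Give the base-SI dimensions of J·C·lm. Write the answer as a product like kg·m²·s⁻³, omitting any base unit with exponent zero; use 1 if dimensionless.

kg·m²·s⁻¹·A·cd

J = N·m (work = force × distance),
    = kg·m²·s⁻².
C = A·s = s·A (charge = current × time).
lm = cd·sr = cd (luminous flux; sr is dimensionless).
Combining: J·C·lm = (kg·m²·s⁻²) · (s·A) · cd = kg·m²·s⁻¹·A·cd.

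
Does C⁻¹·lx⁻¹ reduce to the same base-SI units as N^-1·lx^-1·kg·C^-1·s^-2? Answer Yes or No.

Left side:
  C = A·s = s·A (charge = current × time).
  So C⁻¹ = s⁻¹·A⁻¹.
  lx = lm/m² (illuminance = luminous flux per area),
      = m⁻²·cd.
  So lx⁻¹ = m²·cd⁻¹.
  Combining: C⁻¹·lx⁻¹ = (s⁻¹·A⁻¹) · (m²·cd⁻¹) = m²·s⁻¹·A⁻¹·cd⁻¹.
Right side:
  N = kg·m/s² = kg·m·s⁻² (force = mass × acceleration).
  So N⁻¹ = kg⁻¹·m⁻¹·s².
  lx = lm/m² (illuminance = luminous flux per area),
      = m⁻²·cd.
  So lx⁻¹ = m²·cd⁻¹.
  C = A·s = s·A (charge = current × time).
  So C⁻¹ = s⁻¹·A⁻¹.
  Combining: N⁻¹·lx⁻¹·kg·C⁻¹·s⁻² = (kg⁻¹·m⁻¹·s²) · (m²·cd⁻¹) · kg · (s⁻¹·A⁻¹) · s⁻² = m·s⁻¹·A⁻¹·cd⁻¹.
Left is m²·s⁻¹·A⁻¹·cd⁻¹; right is m·s⁻¹·A⁻¹·cd⁻¹ — different.

No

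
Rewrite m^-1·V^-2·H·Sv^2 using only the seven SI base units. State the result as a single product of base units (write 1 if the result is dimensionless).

kg⁻¹·m

V = kg·m²·s⁻³·A⁻¹.
So V⁻² = kg⁻²·m⁻⁴·s⁶·A².
H = kg·m²·s⁻²·A⁻².
Sv = m²·s⁻².
So Sv² = m⁴·s⁻⁴.
Combining: m⁻¹·V⁻²·H·Sv² = m⁻¹ · (kg⁻²·m⁻⁴·s⁶·A²) · (kg·m²·s⁻²·A⁻²) · (m⁴·s⁻⁴) = kg⁻¹·m.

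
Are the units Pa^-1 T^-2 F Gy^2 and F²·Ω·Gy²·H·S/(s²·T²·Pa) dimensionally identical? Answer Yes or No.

Left side:
  Pa = kg·m⁻¹·s⁻².
  So Pa⁻¹ = kg⁻¹·m·s².
  T = kg·s⁻²·A⁻¹.
  So T⁻² = kg⁻²·s⁴·A².
  F = kg⁻¹·m⁻²·s⁴·A².
  Gy = m²·s⁻².
  So Gy² = m⁴·s⁻⁴.
  Combining: Pa⁻¹·T⁻²·F·Gy² = (kg⁻¹·m·s²) · (kg⁻²·s⁴·A²) · (kg⁻¹·m⁻²·s⁴·A²) · (m⁴·s⁻⁴) = kg⁻⁴·m³·s⁶·A⁴.
Right side:
  F = C/V (capacitance = charge per voltage),
      = A·s/(kg·m²·s⁻³·A⁻¹) (substituting C and V),
      = kg⁻¹·m⁻²·s⁴·A².
  So F² = kg⁻²·m⁻⁴·s⁸·A⁴.
  Ω = V/A (resistance = voltage per current),
      = kg·m²·s⁻³·A⁻².
  Gy = J/kg (absorbed dose = energy per mass),
      = m²·s⁻².
  So Gy² = m⁴·s⁻⁴.
  H = Wb/A (inductance = flux per current),
      = kg·m²·s⁻²·A⁻².
  S = 1/Ω (conductance is reciprocal resistance),
      = kg⁻¹·m⁻²·s³·A².
  T = Wb/m² (flux density = flux per area),
      = kg·s⁻²·A⁻¹.
  So T⁻² = kg⁻²·s⁴·A².
  Pa = N/m² (pressure = force per area),
      = kg·m⁻¹·s⁻².
  So Pa⁻¹ = kg⁻¹·m·s².
  Combining: F²·s⁻²·Ω·Gy²·H·S·T⁻²·Pa⁻¹ = (kg⁻²·m⁻⁴·s⁸·A⁴) · s⁻² · (kg·m²·s⁻³·A⁻²) · (m⁴·s⁻⁴) · (kg·m²·s⁻²·A⁻²) · (kg⁻¹·m⁻²·s³·A²) · (kg⁻²·s⁴·A²) · (kg⁻¹·m·s²) = kg⁻⁴·m³·s⁶·A⁴.
Both reduce to kg⁻⁴·m³·s⁶·A⁴.

Yes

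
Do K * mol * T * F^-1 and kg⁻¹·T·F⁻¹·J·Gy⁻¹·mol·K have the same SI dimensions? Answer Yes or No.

Yes

Left side:
  T = Wb/m² (flux density = flux per area),
      = kg·s⁻²·A⁻¹.
  F = C/V (capacitance = charge per voltage),
      = A·s/(kg·m²·s⁻³·A⁻¹) (substituting C and V),
      = kg⁻¹·m⁻²·s⁴·A².
  So F⁻¹ = kg·m²·s⁻⁴·A⁻².
  Combining: K·mol·T·F⁻¹ = K · mol · (kg·s⁻²·A⁻¹) · (kg·m²·s⁻⁴·A⁻²) = kg²·m²·s⁻⁶·A⁻³·K·mol.
Right side:
  T = Wb/m² (flux density = flux per area),
      = kg·s⁻²·A⁻¹.
  F = C/V (capacitance = charge per voltage),
      = A·s/(kg·m²·s⁻³·A⁻¹) (substituting C and V),
      = kg⁻¹·m⁻²·s⁴·A².
  So F⁻¹ = kg·m²·s⁻⁴·A⁻².
  J = N·m (work = force × distance),
      = kg·m²·s⁻².
  Gy = J/kg (absorbed dose = energy per mass),
      = m²·s⁻².
  So Gy⁻¹ = m⁻²·s².
  Combining: kg⁻¹·T·F⁻¹·J·Gy⁻¹·mol·K = kg⁻¹ · (kg·s⁻²·A⁻¹) · (kg·m²·s⁻⁴·A⁻²) · (kg·m²·s⁻²) · (m⁻²·s²) · mol · K = kg²·m²·s⁻⁶·A⁻³·K·mol.
Both reduce to kg²·m²·s⁻⁶·A⁻³·K·mol.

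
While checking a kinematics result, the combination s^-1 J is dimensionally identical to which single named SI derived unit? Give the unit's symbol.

W

J = N·m (work = force × distance),
    = kg·m²·s⁻².
Combining: s⁻¹·J = s⁻¹ · (kg·m²·s⁻²) = kg·m²·s⁻³.
kg·m²·s⁻³ is the base-SI form of the watt.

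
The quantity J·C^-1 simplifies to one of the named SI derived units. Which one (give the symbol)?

V

J = N·m (work = force × distance),
    = kg·m²·s⁻².
C = A·s = s·A (charge = current × time).
So C⁻¹ = s⁻¹·A⁻¹.
Combining: J·C⁻¹ = (kg·m²·s⁻²) · (s⁻¹·A⁻¹) = kg·m²·s⁻³·A⁻¹.
kg·m²·s⁻³·A⁻¹ is the base-SI form of the volt.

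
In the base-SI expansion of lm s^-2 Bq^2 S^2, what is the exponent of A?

lm = cd·sr = cd (luminous flux; sr is dimensionless).
Bq = 1/s = s⁻¹ (activity is decays per second).
So Bq² = s⁻².
S = 1/Ω (conductance is reciprocal resistance),
    = kg⁻¹·m⁻²·s³·A².
So S² = kg⁻²·m⁻⁴·s⁶·A⁴.
Combining: lm·s⁻²·Bq²·S² = cd · s⁻² · s⁻² · (kg⁻²·m⁻⁴·s⁶·A⁴) = kg⁻²·m⁻⁴·s²·A⁴·cd.
The exponent of A is 4.

4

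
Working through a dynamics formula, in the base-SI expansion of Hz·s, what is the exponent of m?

Hz = 1/s = s⁻¹ (frequency is cycles per second).
Combining: Hz·s = s⁻¹ · s = 1.
The exponent of m is 0.

0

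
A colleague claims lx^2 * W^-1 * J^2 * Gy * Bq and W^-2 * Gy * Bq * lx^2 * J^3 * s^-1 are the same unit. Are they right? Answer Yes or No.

Left side:
  lx = lm/m² (illuminance = luminous flux per area),
      = m⁻²·cd.
  So lx² = m⁻⁴·cd².
  W = J/s (power = energy per time),
      = kg·m²·s⁻³.
  So W⁻¹ = kg⁻¹·m⁻²·s³.
  J = N·m (work = force × distance),
      = kg·m²·s⁻².
  So J² = kg²·m⁴·s⁻⁴.
  Gy = J/kg (absorbed dose = energy per mass),
      = m²·s⁻².
  Bq = 1/s = s⁻¹ (activity is decays per second).
  Combining: lx²·W⁻¹·J²·Gy·Bq = (m⁻⁴·cd²) · (kg⁻¹·m⁻²·s³) · (kg²·m⁴·s⁻⁴) · (m²·s⁻²) · s⁻¹ = kg·s⁻⁴·cd².
Right side:
  W = J/s (power = energy per time),
      = kg·m²·s⁻³.
  So W⁻² = kg⁻²·m⁻⁴·s⁶.
  Gy = J/kg (absorbed dose = energy per mass),
      = m²·s⁻².
  Bq = 1/s = s⁻¹ (activity is decays per second).
  lx = lm/m² (illuminance = luminous flux per area),
      = m⁻²·cd.
  So lx² = m⁻⁴·cd².
  J = N·m (work = force × distance),
      = kg·m²·s⁻².
  So J³ = kg³·m⁶·s⁻⁶.
  Combining: W⁻²·Gy·Bq·lx²·J³·s⁻¹ = (kg⁻²·m⁻⁴·s⁶) · (m²·s⁻²) · s⁻¹ · (m⁻⁴·cd²) · (kg³·m⁶·s⁻⁶) · s⁻¹ = kg·s⁻⁴·cd².
Both reduce to kg·s⁻⁴·cd².

Yes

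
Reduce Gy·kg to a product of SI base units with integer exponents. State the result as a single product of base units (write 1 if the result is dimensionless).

Gy = m²·s⁻².
Combining: Gy·kg = (m²·s⁻²) · kg = kg·m²·s⁻².

kg·m²·s⁻²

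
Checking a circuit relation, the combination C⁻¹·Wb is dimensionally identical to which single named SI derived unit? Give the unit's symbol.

Ω

C = A·s = s·A (charge = current × time).
So C⁻¹ = s⁻¹·A⁻¹.
Wb = V·s (flux: a volt is a weber per second),
    = kg·m²·s⁻²·A⁻¹.
Combining: C⁻¹·Wb = (s⁻¹·A⁻¹) · (kg·m²·s⁻²·A⁻¹) = kg·m²·s⁻³·A⁻².
kg·m²·s⁻³·A⁻² is the base-SI form of the ohm.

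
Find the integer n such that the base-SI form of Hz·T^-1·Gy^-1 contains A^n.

1

Hz = s⁻¹.
T = kg·s⁻²·A⁻¹.
So T⁻¹ = kg⁻¹·s²·A.
Gy = m²·s⁻².
So Gy⁻¹ = m⁻²·s².
Combining: Hz·T⁻¹·Gy⁻¹ = s⁻¹ · (kg⁻¹·s²·A) · (m⁻²·s²) = kg⁻¹·m⁻²·s³·A.
The exponent of A is 1.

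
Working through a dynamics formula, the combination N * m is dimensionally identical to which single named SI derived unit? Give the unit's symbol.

J

N = kg·m/s² = kg·m·s⁻² (force = mass × acceleration).
Combining: N·m = (kg·m·s⁻²) · m = kg·m²·s⁻².
kg·m²·s⁻² is the base-SI form of the joule.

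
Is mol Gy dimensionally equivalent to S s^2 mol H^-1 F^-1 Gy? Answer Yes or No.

Left side:
  Gy = J/kg (absorbed dose = energy per mass),
      = m²·s⁻².
  Combining: mol·Gy = mol · (m²·s⁻²) = m²·s⁻²·mol.
Right side:
  S = kg⁻¹·m⁻²·s³·A².
  H = kg·m²·s⁻²·A⁻².
  So H⁻¹ = kg⁻¹·m⁻²·s²·A².
  F = kg⁻¹·m⁻²·s⁴·A².
  So F⁻¹ = kg·m²·s⁻⁴·A⁻².
  Gy = m²·s⁻².
  Combining: S·s²·mol·H⁻¹·F⁻¹·Gy = (kg⁻¹·m⁻²·s³·A²) · s² · mol · (kg⁻¹·m⁻²·s²·A²) · (kg·m²·s⁻⁴·A⁻²) · (m²·s⁻²) = kg⁻¹·s·A²·mol.
Left is m²·s⁻²·mol; right is kg⁻¹·s·A²·mol — different.

No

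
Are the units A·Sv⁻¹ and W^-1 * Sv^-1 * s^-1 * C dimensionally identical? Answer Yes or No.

Left side:
  Sv = m²·s⁻².
  So Sv⁻¹ = m⁻²·s².
  Combining: A·Sv⁻¹ = A · (m⁻²·s²) = m⁻²·s²·A.
Right side:
  W = kg·m²·s⁻³.
  So W⁻¹ = kg⁻¹·m⁻²·s³.
  Sv = m²·s⁻².
  So Sv⁻¹ = m⁻²·s².
  C = s·A.
  Combining: W⁻¹·Sv⁻¹·s⁻¹·C = (kg⁻¹·m⁻²·s³) · (m⁻²·s²) · s⁻¹ · (s·A) = kg⁻¹·m⁻⁴·s⁵·A.
Left is m⁻²·s²·A; right is kg⁻¹·m⁻⁴·s⁵·A — different.

No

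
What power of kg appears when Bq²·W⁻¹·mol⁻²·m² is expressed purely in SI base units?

Bq = 1/s = s⁻¹ (activity is decays per second).
So Bq² = s⁻².
W = J/s (power = energy per time),
    = kg·m²·s⁻³.
So W⁻¹ = kg⁻¹·m⁻²·s³.
Combining: Bq²·W⁻¹·mol⁻²·m² = s⁻² · (kg⁻¹·m⁻²·s³) · mol⁻² · m² = kg⁻¹·s·mol⁻².
The exponent of kg is -1.

-1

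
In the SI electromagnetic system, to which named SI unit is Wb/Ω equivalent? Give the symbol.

C

Wb = V·s (flux: a volt is a weber per second),
    = kg·m²·s⁻²·A⁻¹.
Ω = V/A (resistance = voltage per current),
    = kg·m²·s⁻³·A⁻².
So Ω⁻¹ = kg⁻¹·m⁻²·s³·A².
Combining: Wb·Ω⁻¹ = (kg·m²·s⁻²·A⁻¹) · (kg⁻¹·m⁻²·s³·A²) = s·A.
s·A is the base-SI form of the coulomb.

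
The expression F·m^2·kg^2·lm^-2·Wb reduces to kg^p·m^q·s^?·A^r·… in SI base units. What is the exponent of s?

F = kg⁻¹·m⁻²·s⁴·A².
lm = cd.
So lm⁻² = cd⁻².
Wb = kg·m²·s⁻²·A⁻¹.
Combining: F·m²·kg²·lm⁻²·Wb = (kg⁻¹·m⁻²·s⁴·A²) · m² · kg² · cd⁻² · (kg·m²·s⁻²·A⁻¹) = kg²·m²·s²·A·cd⁻².
The exponent of s is 2.

2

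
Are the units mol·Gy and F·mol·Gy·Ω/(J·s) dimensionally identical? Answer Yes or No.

No

Left side:
  Gy = m²·s⁻².
  Combining: mol·Gy = mol · (m²·s⁻²) = m²·s⁻²·mol.
Right side:
  F = C/V (capacitance = charge per voltage),
      = A·s/(kg·m²·s⁻³·A⁻¹) (substituting C and V),
      = kg⁻¹·m⁻²·s⁴·A².
  J = N·m (work = force × distance),
      = kg·m²·s⁻².
  So J⁻¹ = kg⁻¹·m⁻²·s².
  Gy = J/kg (absorbed dose = energy per mass),
      = m²·s⁻².
  Ω = V/A (resistance = voltage per current),
      = kg·m²·s⁻³·A⁻².
  Combining: F·J⁻¹·mol·Gy·s⁻¹·Ω = (kg⁻¹·m⁻²·s⁴·A²) · (kg⁻¹·m⁻²·s²) · mol · (m²·s⁻²) · s⁻¹ · (kg·m²·s⁻³·A⁻²) = kg⁻¹·mol.
Left is m²·s⁻²·mol; right is kg⁻¹·mol — different.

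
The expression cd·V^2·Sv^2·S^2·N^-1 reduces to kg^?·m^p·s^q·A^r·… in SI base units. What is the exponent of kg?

V = W/A (potential = power per current),
    = kg·m²·s⁻³·A⁻¹.
So V² = kg²·m⁴·s⁻⁶·A⁻².
Sv = J/kg (equivalent dose = energy per mass),
    = m²·s⁻².
So Sv² = m⁴·s⁻⁴.
S = 1/Ω (conductance is reciprocal resistance),
    = kg⁻¹·m⁻²·s³·A².
So S² = kg⁻²·m⁻⁴·s⁶·A⁴.
N = kg·m/s² = kg·m·s⁻² (force = mass × acceleration).
So N⁻¹ = kg⁻¹·m⁻¹·s².
Combining: cd·V²·Sv²·S²·N⁻¹ = cd · (kg²·m⁴·s⁻⁶·A⁻²) · (m⁴·s⁻⁴) · (kg⁻²·m⁻⁴·s⁶·A⁴) · (kg⁻¹·m⁻¹·s²) = kg⁻¹·m³·s⁻²·A²·cd.
The exponent of kg is -1.

-1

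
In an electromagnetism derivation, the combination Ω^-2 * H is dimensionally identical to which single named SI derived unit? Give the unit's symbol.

F

Ω = V/A (resistance = voltage per current),
    = kg·m²·s⁻³·A⁻².
So Ω⁻² = kg⁻²·m⁻⁴·s⁶·A⁴.
H = Wb/A (inductance = flux per current),
    = kg·m²·s⁻²·A⁻².
Combining: Ω⁻²·H = (kg⁻²·m⁻⁴·s⁶·A⁴) · (kg·m²·s⁻²·A⁻²) = kg⁻¹·m⁻²·s⁴·A².
kg⁻¹·m⁻²·s⁴·A² is the base-SI form of the farad.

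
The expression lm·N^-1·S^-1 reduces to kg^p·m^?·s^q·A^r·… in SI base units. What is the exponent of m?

1

lm = cd.
N = kg·m·s⁻².
So N⁻¹ = kg⁻¹·m⁻¹·s².
S = kg⁻¹·m⁻²·s³·A².
So S⁻¹ = kg·m²·s⁻³·A⁻².
Combining: lm·N⁻¹·S⁻¹ = cd · (kg⁻¹·m⁻¹·s²) · (kg·m²·s⁻³·A⁻²) = m·s⁻¹·A⁻²·cd.
The exponent of m is 1.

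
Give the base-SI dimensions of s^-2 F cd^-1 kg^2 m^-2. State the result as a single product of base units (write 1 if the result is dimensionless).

F = kg⁻¹·m⁻²·s⁴·A².
Combining: s⁻²·F·cd⁻¹·kg²·m⁻² = s⁻² · (kg⁻¹·m⁻²·s⁴·A²) · cd⁻¹ · kg² · m⁻² = kg·m⁻⁴·s²·A²·cd⁻¹.

kg·m⁻⁴·s²·A²·cd⁻¹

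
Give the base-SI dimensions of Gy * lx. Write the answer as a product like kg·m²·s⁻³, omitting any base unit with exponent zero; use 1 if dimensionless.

s⁻²·cd

Gy = m²·s⁻².
lx = m⁻²·cd.
Combining: Gy·lx = (m²·s⁻²) · (m⁻²·cd) = s⁻²·cd.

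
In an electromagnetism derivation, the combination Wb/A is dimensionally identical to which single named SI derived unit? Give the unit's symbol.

Wb = V·s (flux: a volt is a weber per second),
    = kg·m²·s⁻²·A⁻¹.
Combining: Wb·A⁻¹ = (kg·m²·s⁻²·A⁻¹) · A⁻¹ = kg·m²·s⁻²·A⁻².
kg·m²·s⁻²·A⁻² is the base-SI form of the henry.

H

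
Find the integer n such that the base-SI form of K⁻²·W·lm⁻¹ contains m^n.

W = kg·m²·s⁻³.
lm = cd.
So lm⁻¹ = cd⁻¹.
Combining: K⁻²·W·lm⁻¹ = K⁻² · (kg·m²·s⁻³) · cd⁻¹ = kg·m²·s⁻³·K⁻²·cd⁻¹.
The exponent of m is 2.

2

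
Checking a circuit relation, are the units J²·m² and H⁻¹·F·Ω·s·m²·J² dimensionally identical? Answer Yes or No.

No

Left side:
  J = N·m (work = force × distance),
      = kg·m²·s⁻².
  So J² = kg²·m⁴·s⁻⁴.
  Combining: J²·m² = (kg²·m⁴·s⁻⁴) · m² = kg²·m⁶·s⁻⁴.
Right side:
  H = kg·m²·s⁻²·A⁻².
  So H⁻¹ = kg⁻¹·m⁻²·s²·A².
  F = kg⁻¹·m⁻²·s⁴·A².
  Ω = kg·m²·s⁻³·A⁻².
  J = kg·m²·s⁻².
  So J² = kg²·m⁴·s⁻⁴.
  Combining: H⁻¹·F·Ω·s·m²·J² = (kg⁻¹·m⁻²·s²·A²) · (kg⁻¹·m⁻²·s⁴·A²) · (kg·m²·s⁻³·A⁻²) · s · m² · (kg²·m⁴·s⁻⁴) = kg·m⁴·A².
Left is kg²·m⁶·s⁻⁴; right is kg·m⁴·A² — different.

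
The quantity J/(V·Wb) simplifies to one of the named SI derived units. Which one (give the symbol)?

S

V = W/A (potential = power per current),
    = kg·m²·s⁻³·A⁻¹.
So V⁻¹ = kg⁻¹·m⁻²·s³·A.
Wb = V·s (flux: a volt is a weber per second),
    = kg·m²·s⁻²·A⁻¹.
So Wb⁻¹ = kg⁻¹·m⁻²·s²·A.
J = N·m (work = force × distance),
    = kg·m²·s⁻².
Combining: V⁻¹·Wb⁻¹·J = (kg⁻¹·m⁻²·s³·A) · (kg⁻¹·m⁻²·s²·A) · (kg·m²·s⁻²) = kg⁻¹·m⁻²·s³·A².
kg⁻¹·m⁻²·s³·A² is the base-SI form of the siemens.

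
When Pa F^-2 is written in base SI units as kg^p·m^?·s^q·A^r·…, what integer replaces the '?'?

3

Pa = N/m² (pressure = force per area),
    = kg·m⁻¹·s⁻².
F = C/V (capacitance = charge per voltage),
    = A·s/(kg·m²·s⁻³·A⁻¹) (substituting C and V),
    = kg⁻¹·m⁻²·s⁴·A².
So F⁻² = kg²·m⁴·s⁻⁸·A⁻⁴.
Combining: Pa·F⁻² = (kg·m⁻¹·s⁻²) · (kg²·m⁴·s⁻⁸·A⁻⁴) = kg³·m³·s⁻¹⁰·A⁻⁴.
The exponent of m is 3.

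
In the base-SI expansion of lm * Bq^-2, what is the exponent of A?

0

lm = cd.
Bq = s⁻¹.
So Bq⁻² = s².
Combining: lm·Bq⁻² = cd · s² = s²·cd.
The exponent of A is 0.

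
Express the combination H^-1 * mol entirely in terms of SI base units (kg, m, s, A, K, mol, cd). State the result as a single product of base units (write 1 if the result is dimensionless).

kg⁻¹·m⁻²·s²·A²·mol

H = kg·m²·s⁻²·A⁻².
So H⁻¹ = kg⁻¹·m⁻²·s²·A².
Combining: H⁻¹·mol = (kg⁻¹·m⁻²·s²·A²) · mol = kg⁻¹·m⁻²·s²·A²·mol.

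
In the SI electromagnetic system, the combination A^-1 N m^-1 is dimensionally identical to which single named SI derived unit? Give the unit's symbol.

T

N = kg·m/s² = kg·m·s⁻² (force = mass × acceleration).
Combining: A⁻¹·N·m⁻¹ = A⁻¹ · (kg·m·s⁻²) · m⁻¹ = kg·s⁻²·A⁻¹.
kg·s⁻²·A⁻¹ is the base-SI form of the tesla.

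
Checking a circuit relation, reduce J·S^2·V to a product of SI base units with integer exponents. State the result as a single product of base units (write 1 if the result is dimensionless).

J = kg·m²·s⁻².
S = kg⁻¹·m⁻²·s³·A².
So S² = kg⁻²·m⁻⁴·s⁶·A⁴.
V = kg·m²·s⁻³·A⁻¹.
Combining: J·S²·V = (kg·m²·s⁻²) · (kg⁻²·m⁻⁴·s⁶·A⁴) · (kg·m²·s⁻³·A⁻¹) = s·A³.

s·A³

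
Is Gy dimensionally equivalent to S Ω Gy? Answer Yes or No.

Left side:
  Gy = J/kg (absorbed dose = energy per mass),
      = m²·s⁻².
Right side:
  S = kg⁻¹·m⁻²·s³·A².
  Ω = kg·m²·s⁻³·A⁻².
  Gy = m²·s⁻².
  Combining: S·Ω·Gy = (kg⁻¹·m⁻²·s³·A²) · (kg·m²·s⁻³·A⁻²) · (m²·s⁻²) = m²·s⁻².
Both reduce to m²·s⁻².

Yes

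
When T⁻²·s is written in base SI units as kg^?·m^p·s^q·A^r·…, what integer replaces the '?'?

-2

T = kg·s⁻²·A⁻¹.
So T⁻² = kg⁻²·s⁴·A².
Combining: T⁻²·s = (kg⁻²·s⁴·A²) · s = kg⁻²·s⁵·A².
The exponent of kg is -2.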